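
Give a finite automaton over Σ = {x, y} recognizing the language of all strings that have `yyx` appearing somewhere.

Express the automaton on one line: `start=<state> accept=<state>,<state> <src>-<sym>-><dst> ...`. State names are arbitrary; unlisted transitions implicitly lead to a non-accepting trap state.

Track how much of `yyx` has been matched so far: state S0 is no progress, S3 is the absorbing accept state reached once `yyx` has occurred. Intermediate states record partial matches; on a mismatch, fall back to the longest reusable overlap.
4 states suffice.
        x   y  
>  S0   S0  S1 
   S1   S0  S2 
   S2   S3  S2 
 * S3   S3  S3 
(> = start, * = accepting)

start=S0 accept=S3 S0-x->S0 S0-y->S1 S1-x->S0 S1-y->S2 S2-x->S3 S2-y->S2 S3-x->S3 S3-y->S3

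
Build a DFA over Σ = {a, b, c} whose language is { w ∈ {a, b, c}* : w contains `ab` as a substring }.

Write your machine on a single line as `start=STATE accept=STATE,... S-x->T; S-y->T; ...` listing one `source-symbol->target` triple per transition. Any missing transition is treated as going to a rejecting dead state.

Track how much of `ab` has been matched so far: state q0 is no progress, q2 is the absorbing accept state reached once `ab` has occurred. Intermediate states record partial matches; on a mismatch, fall back to the longest reusable overlap.
3 states suffice.
        a   b   c  
>  q0   q1  q0  q0 
   q1   q1  q2  q0 
 * q2   q2  q2  q2 
(> = start, * = accepting)

start=q0; accept=q2; q0-a->q1; q0-b->q0; q0-c->q0; q1-a->q1; q1-b->q2; q1-c->q0; q2-a->q2; q2-b->q2; q2-c->q2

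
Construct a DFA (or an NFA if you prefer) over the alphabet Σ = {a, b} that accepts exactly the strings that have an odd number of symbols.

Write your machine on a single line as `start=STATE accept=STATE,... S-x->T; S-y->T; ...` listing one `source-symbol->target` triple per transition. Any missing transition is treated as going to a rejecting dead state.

start=q0; accept=q1; q0-a->q1; q0-b->q1; q1-a->q0; q1-b->q0

Only the length mod 2 matters, so use a 2-cycle: from any state, every input symbol moves to the next state, wrapping q1 back to q0. Mark q1 accepting.
A 2-state machine:
        a   b  
>  q0   q1  q1 
 * q1   q0  q0 
(> = start, * = accepting)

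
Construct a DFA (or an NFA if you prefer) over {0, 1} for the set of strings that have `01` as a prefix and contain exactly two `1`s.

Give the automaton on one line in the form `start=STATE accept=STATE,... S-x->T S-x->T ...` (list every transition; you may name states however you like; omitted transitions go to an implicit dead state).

start=S0 accept=S4 S0-0->S1 S0-1->S2 S1-0->S2 S1-1->S3 S2-0->S2 S2-1->S2 S3-0->S3 S3-1->S4 S4-0->S4 S4-1->S2

Handle the two conditions separately and then intersect. The first has 4 states tracking whether the input so far still matches the prefix `01`; the second has 4 states tracking the count of `1`s, saturating at 3. A product state is a pair (one from each), accepting exactly when both do. Minimizing collapses redundant product states.
5 states suffice.
        0   1  
>  S0   S1  S2 
   S1   S2  S3 
   S2   S2  S2 
   S3   S3  S4 
 * S4   S4  S2 
(> = start, * = accepting)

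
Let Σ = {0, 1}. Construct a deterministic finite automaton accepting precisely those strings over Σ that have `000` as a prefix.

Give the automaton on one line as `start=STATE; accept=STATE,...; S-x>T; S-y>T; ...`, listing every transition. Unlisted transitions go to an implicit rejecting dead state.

start=q0; accept=q3; q0-0>q1; q0-1>q4; q1-0>q2; q1-1>q4; q2-0>q3; q2-1>q4; q3-0>q3; q3-1>q3; q4-0>q4; q4-1>q4

Walk along `000` while the input agrees: from q0 take `0` to q1, and so on. Any deviation drops to the rejecting sink q4. Once q3 is reached the prefix is confirmed and every continuation is accepted.
With 5 states:
        0   1  
>  q0   q1  q4 
   q1   q2  q4 
   q2   q3  q4 
 * q3   q3  q3 
   q4   q4  q4 
(> = start, * = accepting)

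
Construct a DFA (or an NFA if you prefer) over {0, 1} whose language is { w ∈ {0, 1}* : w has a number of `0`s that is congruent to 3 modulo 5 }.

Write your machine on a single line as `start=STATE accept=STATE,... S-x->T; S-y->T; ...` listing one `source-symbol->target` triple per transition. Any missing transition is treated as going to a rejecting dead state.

Keep the running count of `0`s modulo 5: each `0` advances along the cycle s0 → s1 → s2 → s3 → s4 → s0 while other symbols loop. Accept at s3.
A 5-state machine:
        0   1  
>  s0   s1  s0 
   s1   s2  s1 
   s2   s3  s2 
 * s3   s4  s3 
   s4   s0  s4 
(> = start, * = accepting)

start=s0; accept=s3; s0-0->s1; s0-1->s0; s1-0->s2; s1-1->s1; s2-0->s3; s2-1->s2; s3-0->s4; s3-1->s3; s4-0->s0; s4-1->s4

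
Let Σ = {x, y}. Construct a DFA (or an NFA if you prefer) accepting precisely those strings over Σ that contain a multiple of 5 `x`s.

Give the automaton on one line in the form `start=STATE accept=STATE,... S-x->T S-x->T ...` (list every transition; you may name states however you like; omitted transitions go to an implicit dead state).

start=A accept=A A-x->B A-y->A B-x->C B-y->B C-x->D C-y->C D-x->E D-y->D E-x->A E-y->E

Keep the running count of `x`s modulo 5: each `x` advances along the cycle A → B → C → D → E → A while other symbols loop. Accept at A.
A 5-state machine:
       x  y 
>* A   B  A 
   B   C  B 
   C   D  C 
   D   E  D 
   E   A  E 
(> = start, * = accepting)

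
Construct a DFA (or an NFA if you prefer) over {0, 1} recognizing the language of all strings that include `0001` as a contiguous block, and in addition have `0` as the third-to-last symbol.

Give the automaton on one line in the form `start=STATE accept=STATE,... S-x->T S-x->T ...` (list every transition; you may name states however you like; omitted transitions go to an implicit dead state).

Build one automaton per condition and run them in lockstep. One (5 states) tracks whether and how much of `0001` has been seen; the other (15 states) tracks the last 3 symbols read. Each combined state is a pair, one component from each; accept when both components accept.
A 23-state machine:
       0  1 
>  A   B  C 
   B   D  E 
   C   F  G 
   D   H  I 
   E   J  K 
   F   L  M 
   G   N  O 
   H   H  P 
   I   J  K 
   J   L  M 
   K   N  O 
   L   H  I 
   M   J  K 
   N   L  M 
   O   N  O 
 * P   Q  R 
 * Q   S  T 
 * R   U  V 
   S   W  P 
   T   Q  R 
   U   S  T 
   V   U  V 
 * W   W  P 
(> = start, * = accepting)

start=A accept=P,Q,R,W A-0->B A-1->C B-0->D B-1->E C-0->F C-1->G D-0->H D-1->I E-0->J E-1->K F-0->L F-1->M G-0->N G-1->O H-0->H H-1->P I-0->J I-1->K J-0->L J-1->M K-0->N K-1->O L-0->H L-1->I M-0->J M-1->K N-0->L N-1->M O-0->N O-1->O P-0->Q P-1->R Q-0->S Q-1->T R-0->U R-1->V S-0->W S-1->P T-0->Q T-1->R U-0->S U-1->T V-0->U V-1->V W-0->W W-1->P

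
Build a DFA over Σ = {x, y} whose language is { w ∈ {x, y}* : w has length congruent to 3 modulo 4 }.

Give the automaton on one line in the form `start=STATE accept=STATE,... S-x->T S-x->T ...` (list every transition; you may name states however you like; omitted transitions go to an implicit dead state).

start=A accept=D A-x->B A-y->B B-x->C B-y->C C-x->D C-y->D D-x->A D-y->A

Count input length modulo 4: every symbol advances one step around the cycle A → B → C → D → A. Accept at D.
With 4 states:
       x  y 
>  A   B  B 
   B   C  C 
   C   D  D 
 * D   A  A 
(> = start, * = accepting)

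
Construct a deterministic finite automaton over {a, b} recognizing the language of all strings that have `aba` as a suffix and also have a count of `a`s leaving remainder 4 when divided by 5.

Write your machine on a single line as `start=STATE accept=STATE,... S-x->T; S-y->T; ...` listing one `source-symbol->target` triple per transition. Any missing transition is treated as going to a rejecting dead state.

start=q0; accept=q6; q0-a->q1; q0-b->q0; q1-a->q2; q1-b->q1; q2-a->q3; q2-b->q2; q3-a->q4; q3-b->q5; q4-a->q0; q4-b->q4; q5-a->q6; q5-b->q7; q6-a->q0; q6-b->q4; q7-a->q4; q7-b->q7

Handle the two conditions separately and then intersect. The first has 4 states tracking how much of the suffix `aba` has currently been matched; the second has 5 states tracking the count of `a`s modulo 5. A product state is a pair (one from each), accepting exactly when both do. Minimizing collapses redundant product states.
        a   b  
>  q0   q1  q0 
   q1   q2  q1 
   q2   q3  q2 
   q3   q4  q5 
   q4   q0  q4 
   q5   q6  q7 
 * q6   q0  q4 
   q7   q4  q7 
(> = start, * = accepting)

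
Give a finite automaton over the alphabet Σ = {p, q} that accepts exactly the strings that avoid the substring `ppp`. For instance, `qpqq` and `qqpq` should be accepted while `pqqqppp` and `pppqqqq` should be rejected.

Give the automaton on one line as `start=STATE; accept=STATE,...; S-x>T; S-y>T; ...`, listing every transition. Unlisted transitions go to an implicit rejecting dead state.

Track partial matches of the forbidden pattern `ppp`. State D is a dead state reached once `ppp` has occurred; every other state accepts. A means no part of `ppp` is currently matched.
With 4 states:
       p  q 
>* A   B  A 
 * B   C  A 
 * C   D  A 
   D   D  D 
(> = start, * = accepting)

start=A; accept=A,B,C; A-p>B; A-q>A; B-p>C; B-q>A; C-p>D; C-q>A; D-p>D; D-q>D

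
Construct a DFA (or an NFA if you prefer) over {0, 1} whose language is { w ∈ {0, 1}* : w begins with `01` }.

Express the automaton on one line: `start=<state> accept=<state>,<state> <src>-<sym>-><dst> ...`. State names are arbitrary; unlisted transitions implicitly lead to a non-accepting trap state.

start=q0 accept=q2 q0-0->q1 q0-1->q3 q1-0->q3 q1-1->q2 q2-0->q2 q2-1->q2 q3-0->q3 q3-1->q3

Walk along `01` while the input agrees: from q0 take `0` to q1, and so on. Any deviation drops to the rejecting sink q3. Once q2 is reached the prefix is confirmed and every continuation is accepted.
        0   1  
>  q0   q1  q3 
   q1   q3  q2 
 * q2   q2  q2 
   q3   q3  q3 
(> = start, * = accepting)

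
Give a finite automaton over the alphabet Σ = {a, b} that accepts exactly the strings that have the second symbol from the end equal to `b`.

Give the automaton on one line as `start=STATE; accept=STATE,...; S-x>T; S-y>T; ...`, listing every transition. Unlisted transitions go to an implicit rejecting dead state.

start=s0; accept=s5,s6; s0-a>s1; s0-b>s2; s1-a>s3; s1-b>s4; s2-a>s5; s2-b>s6; s3-a>s3; s3-b>s4; s4-a>s5; s4-b>s6; s5-a>s3; s5-b>s4; s6-a>s5; s6-b>s6

Because acceptance depends on a position counted from the end, the machine has to buffer the most recent 2 symbols. Make each state the string of the last up-to-2 symbols read; on input `x` shift the window left and append `x`. Accept when the buffered window has length 2 and begins with `b`.
        a   b  
>  s0   s1  s2 
   s1   s3  s4 
   s2   s5  s6 
   s3   s3  s4 
   s4   s5  s6 
 * s5   s3  s4 
 * s6   s5  s6 
(> = start, * = accepting)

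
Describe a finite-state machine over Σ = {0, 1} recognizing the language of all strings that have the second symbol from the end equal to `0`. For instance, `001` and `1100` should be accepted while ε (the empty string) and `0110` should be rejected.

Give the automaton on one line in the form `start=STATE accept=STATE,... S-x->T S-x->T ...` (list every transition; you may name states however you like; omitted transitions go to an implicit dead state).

Because acceptance depends on a position counted from the end, the machine has to buffer the most recent 2 symbols. Make each state the string of the last up-to-2 symbols read; on input `x` shift the window left and append `x`. Accept when the buffered window has length 2 and begins with `0`.
        0   1  
>  q0   q1  q2 
   q1   q3  q4 
   q2   q5  q6 
 * q3   q3  q4 
 * q4   q5  q6 
   q5   q3  q4 
   q6   q5  q6 
(> = start, * = accepting)

start=q0 accept=q3,q4 q0-0->q1 q0-1->q2 q1-0->q3 q1-1->q4 q2-0->q5 q2-1->q6 q3-0->q3 q3-1->q4 q4-0->q5 q4-1->q6 q5-0->q3 q5-1->q4 q6-0->q5 q6-1->q6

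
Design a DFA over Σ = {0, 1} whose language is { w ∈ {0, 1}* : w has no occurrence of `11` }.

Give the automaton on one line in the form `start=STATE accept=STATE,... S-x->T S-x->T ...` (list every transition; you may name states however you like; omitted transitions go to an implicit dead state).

start=S0 accept=S0,S1 S0-0->S0 S0-1->S1 S1-0->S0 S1-1->S2 S2-0->S2 S2-1->S2

Track partial matches of the forbidden pattern `11`. State S2 is a dead state reached once `11` has occurred; every other state accepts. S0 means no part of `11` is currently matched.
With 3 states:
        0   1  
>* S0   S0  S1 
 * S1   S0  S2 
   S2   S2  S2 
(> = start, * = accepting)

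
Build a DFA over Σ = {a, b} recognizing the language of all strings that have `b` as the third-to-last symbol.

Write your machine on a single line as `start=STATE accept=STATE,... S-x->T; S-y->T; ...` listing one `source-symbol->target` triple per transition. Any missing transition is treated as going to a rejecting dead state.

A DFA must remember the last 3 symbols (since which symbol is third-to-last isn't known until the input ends). Use one state per possible window of the last ≤3 symbols; accept from those whose window starts with `b`.
With 15 states:
          a    b  
>  S0     S1   S2 
   S1     S3   S4 
   S2     S5   S6 
   S3     S7   S8 
   S4     S9  S10 
   S5    S11  S12 
   S6    S13  S14 
   S7     S7   S8 
   S8     S9  S10 
   S9    S11  S12 
   S10   S13  S14 
 * S11    S7   S8 
 * S12    S9  S10 
 * S13   S11  S12 
 * S14   S13  S14 
(> = start, * = accepting)

start=S0; accept=S11,S12,S13,S14; S0-a->S1; S0-b->S2; S1-a->S3; S1-b->S4; S2-a->S5; S2-b->S6; S3-a->S7; S3-b->S8; S4-a->S9; S4-b->S10; S5-a->S11; S5-b->S12; S6-a->S13; S6-b->S14; S7-a->S7; S7-b->S8; S8-a->S9; S8-b->S10; S9-a->S11; S9-b->S12; S10-a->S13; S10-b->S14; S11-a->S7; S11-b->S8; S12-a->S9; S12-b->S10; S13-a->S11; S13-b->S12; S14-a->S13; S14-b->S14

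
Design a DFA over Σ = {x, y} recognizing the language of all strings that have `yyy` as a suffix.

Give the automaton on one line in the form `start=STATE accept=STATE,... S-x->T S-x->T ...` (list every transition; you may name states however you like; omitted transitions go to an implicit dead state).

Let each state record the length of the longest suffix of the input read so far that is also a prefix of `yyy`. B means the last symbol is `y`; C means the last 2 symbols are `yy`; D means the last 3 symbols are `yyy`. Accept only at D, where the string currently ends in `yyy`.
With 4 states:
       x  y 
>  A   A  B 
   B   A  C 
   C   A  D 
 * D   A  D 
(> = start, * = accepting)

start=A accept=D A-x->A A-y->B B-x->A B-y->C C-x->A C-y->D D-x->A D-y->D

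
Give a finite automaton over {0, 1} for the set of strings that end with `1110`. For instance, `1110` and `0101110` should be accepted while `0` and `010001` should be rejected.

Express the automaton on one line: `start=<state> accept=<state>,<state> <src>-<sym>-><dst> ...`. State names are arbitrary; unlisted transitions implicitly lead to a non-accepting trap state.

Let each state record the length of the longest suffix of the input read so far that is also a prefix of `1110`. q1 means the last symbol is `1`; q2 means the last 2 symbols are `11`; q3 means the last 3 symbols are `111`; q4 means the last 4 symbols are `1110`. Accept only at q4, where the string currently ends in `1110`.
With 5 states:
        0   1  
>  q0   q0  q1 
   q1   q0  q2 
   q2   q0  q3 
   q3   q4  q3 
 * q4   q0  q1 
(> = start, * = accepting)

start=q0 accept=q4 q0-0->q0 q0-1->q1 q1-0->q0 q1-1->q2 q2-0->q0 q2-1->q3 q3-0->q4 q3-1->q3 q4-0->q0 q4-1->q1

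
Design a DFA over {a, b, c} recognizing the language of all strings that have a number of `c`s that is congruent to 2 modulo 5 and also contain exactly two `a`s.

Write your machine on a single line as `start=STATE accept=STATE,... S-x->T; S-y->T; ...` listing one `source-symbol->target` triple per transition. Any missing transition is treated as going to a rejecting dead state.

Build one automaton per condition and run them in lockstep. The first has 5 states tracking the count of `c`s modulo 5; the second has 4 states tracking the count of `a`s, saturating at 3. A product state is a pair (one from each), accepting exactly when both do.
With 20 states:
          a    b    c  
>  q0     q1   q0   q2 
   q1     q3   q1   q4 
   q2     q4   q2   q5 
   q3     q6   q3   q7 
   q4     q7   q4   q8 
   q5     q8   q5   q9 
   q6     q6   q6  q10 
   q7    q10   q7  q11 
   q8    q11   q8  q12 
   q9    q12   q9  q13 
   q10   q10  q10  q14 
 * q11   q14  q11  q15 
   q12   q15  q12  q16 
   q13   q16  q13   q0 
   q14   q14  q14  q17 
   q15   q17  q15  q18 
   q16   q18  q16   q1 
   q17   q17  q17  q19 
   q18   q19  q18   q3 
   q19   q19  q19   q6 
(> = start, * = accepting)

start=q0; accept=q11; q0-a->q1; q0-b->q0; q0-c->q2; q1-a->q3; q1-b->q1; q1-c->q4; q2-a->q4; q2-b->q2; q2-c->q5; q3-a->q6; q3-b->q3; q3-c->q7; q4-a->q7; q4-b->q4; q4-c->q8; q5-a->q8; q5-b->q5; q5-c->q9; q6-a->q6; q6-b->q6; q6-c->q10; q7-a->q10; q7-b->q7; q7-c->q11; q8-a->q11; q8-b->q8; q8-c->q12; q9-a->q12; q9-b->q9; q9-c->q13; q10-a->q10; q10-b->q10; q10-c->q14; q11-a->q14; q11-b->q11; q11-c->q15; q12-a->q15; q12-b->q12; q12-c->q16; q13-a->q16; q13-b->q13; q13-c->q0; q14-a->q14; q14-b->q14; q14-c->q17; q15-a->q17; q15-b->q15; q15-c->q18; q16-a->q18; q16-b->q16; q16-c->q1; q17-a->q17; q17-b->q17; q17-c->q19; q18-a->q19; q18-b->q18; q18-c->q3; q19-a->q19; q19-b->q19; q19-c->q6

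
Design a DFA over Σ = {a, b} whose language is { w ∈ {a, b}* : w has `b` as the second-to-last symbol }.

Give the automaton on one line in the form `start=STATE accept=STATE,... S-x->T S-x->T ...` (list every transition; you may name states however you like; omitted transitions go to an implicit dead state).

start=q0 accept=q5,q6 q0-a->q1 q0-b->q2 q1-a->q3 q1-b->q4 q2-a->q5 q2-b->q6 q3-a->q3 q3-b->q4 q4-a->q5 q4-b->q6 q5-a->q3 q5-b->q4 q6-a->q5 q6-b->q6

Because acceptance depends on a position counted from the end, the machine has to buffer the most recent 2 symbols. Make each state the string of the last up-to-2 symbols read; on input `x` shift the window left and append `x`. Accept when the buffered window has length 2 and begins with `b`.
        a   b  
>  q0   q1  q2 
   q1   q3  q4 
   q2   q5  q6 
   q3   q3  q4 
   q4   q5  q6 
 * q5   q3  q4 
 * q6   q5  q6 
(> = start, * = accepting)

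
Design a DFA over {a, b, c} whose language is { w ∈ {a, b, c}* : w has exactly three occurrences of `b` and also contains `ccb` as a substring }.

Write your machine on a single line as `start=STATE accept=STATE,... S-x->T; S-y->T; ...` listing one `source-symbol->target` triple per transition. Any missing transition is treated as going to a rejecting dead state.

start=s0; accept=s12; s0-a->s0; s0-b->s1; s0-c->s2; s1-a->s1; s1-b->s3; s1-c->s4; s2-a->s0; s2-b->s1; s2-c->s5; s3-a->s3; s3-b->s6; s3-c->s7; s4-a->s1; s4-b->s3; s4-c->s8; s5-a->s0; s5-b->s9; s5-c->s5; s6-a->s6; s6-b->s6; s6-c->s6; s7-a->s3; s7-b->s6; s7-c->s10; s8-a->s1; s8-b->s11; s8-c->s8; s9-a->s9; s9-b->s11; s9-c->s9; s10-a->s3; s10-b->s12; s10-c->s10; s11-a->s11; s11-b->s12; s11-c->s11; s12-a->s12; s12-b->s6; s12-c->s12

Build one automaton per condition and run them in lockstep. The first has 5 states tracking the count of `b`s, saturating at 4; the second has 4 states tracking whether and how much of `ccb` has been seen. A product state is a pair (one from each), accepting exactly when both do. Minimizing collapses redundant product states.
A 13-state machine:
          a    b    c  
>  s0     s0   s1   s2 
   s1     s1   s3   s4 
   s2     s0   s1   s5 
   s3     s3   s6   s7 
   s4     s1   s3   s8 
   s5     s0   s9   s5 
   s6     s6   s6   s6 
   s7     s3   s6  s10 
   s8     s1  s11   s8 
   s9     s9  s11   s9 
   s10    s3  s12  s10 
   s11   s11  s12  s11 
 * s12   s12   s6  s12 
(> = start, * = accepting)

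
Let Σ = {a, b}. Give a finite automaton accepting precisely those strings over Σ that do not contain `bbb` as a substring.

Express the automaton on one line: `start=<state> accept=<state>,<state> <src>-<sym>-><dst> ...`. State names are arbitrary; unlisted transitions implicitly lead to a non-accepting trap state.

start=q0 accept=q0,q1,q2 q0-a->q0 q0-b->q1 q1-a->q0 q1-b->q2 q2-a->q0 q2-b->q3 q3-a->q3 q3-b->q3

This is the complement of 'contains `bbb`'. Use the same substring-matching states — q0 through q3 holding how much of `bbb` has just been matched — but flip the accepting set: everything except the trap q3 accepts.
With 4 states:
        a   b  
>* q0   q0  q1 
 * q1   q0  q2 
 * q2   q0  q3 
   q3   q3  q3 
(> = start, * = accepting)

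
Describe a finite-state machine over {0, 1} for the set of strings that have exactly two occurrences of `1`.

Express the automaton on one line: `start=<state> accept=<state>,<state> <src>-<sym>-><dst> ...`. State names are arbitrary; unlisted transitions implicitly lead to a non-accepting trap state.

start=A accept=C A-0->A A-1->B B-0->B B-1->C C-0->C C-1->D D-0->D D-1->D

Count `1`s, saturating at 3: states A through C mean 0 through 2 `1`s seen; D means more than 2. Each `1` increments (capped at D); other symbols loop. Accept from {C}.
4 states suffice.
       0  1 
>  A   A  B 
   B   B  C 
 * C   C  D 
   D   D  D 
(> = start, * = accepting)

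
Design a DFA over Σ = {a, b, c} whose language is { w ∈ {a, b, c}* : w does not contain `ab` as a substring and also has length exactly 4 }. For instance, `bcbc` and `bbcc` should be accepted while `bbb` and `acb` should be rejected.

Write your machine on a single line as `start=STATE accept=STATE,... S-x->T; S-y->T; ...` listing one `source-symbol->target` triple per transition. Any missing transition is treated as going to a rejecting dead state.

start=S0; accept=S8; S0-a->S1; S0-b->S2; S0-c->S2; S1-a->S3; S1-b->S4; S1-c->S5; S2-a->S3; S2-b->S5; S2-c->S5; S3-a->S6; S3-b->S4; S3-c->S7; S4-a->S4; S4-b->S4; S4-c->S4; S5-a->S6; S5-b->S7; S5-c->S7; S6-a->S8; S6-b->S4; S6-c->S8; S7-a->S8; S7-b->S8; S7-c->S8; S8-a->S4; S8-b->S4; S8-c->S4

Run two small machines in parallel and take their product. The first has 3 states tracking partial matches of the forbidden pattern `ab`; the second has 6 states tracking the input length, saturating at 5. A product state is a pair (one from each), accepting exactly when both do. After merging equivalent states the machine shrinks.
9 states suffice.
        a   b   c  
>  S0   S1  S2  S2 
   S1   S3  S4  S5 
   S2   S3  S5  S5 
   S3   S6  S4  S7 
   S4   S4  S4  S4 
   S5   S6  S7  S7 
   S6   S8  S4  S8 
   S7   S8  S8  S8 
 * S8   S4  S4  S4 
(> = start, * = accepting)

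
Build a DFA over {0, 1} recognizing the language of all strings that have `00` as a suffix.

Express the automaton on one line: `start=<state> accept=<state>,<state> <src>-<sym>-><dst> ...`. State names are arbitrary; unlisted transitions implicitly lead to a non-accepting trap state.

Remember how much of `00` the current input suffix matches. State q0 means no match yet; q1 means the last symbol is `0`; q2 means the last 2 symbols are `00`. Only q2 accepts. On a mismatch, fall back to the longest proper suffix that is still a prefix of `00`.
        0   1  
>  q0   q1  q0 
   q1   q2  q0 
 * q2   q2  q0 
(> = start, * = accepting)

start=q0 accept=q2 q0-0->q1 q0-1->q0 q1-0->q2 q1-1->q0 q2-0->q2 q2-1->q0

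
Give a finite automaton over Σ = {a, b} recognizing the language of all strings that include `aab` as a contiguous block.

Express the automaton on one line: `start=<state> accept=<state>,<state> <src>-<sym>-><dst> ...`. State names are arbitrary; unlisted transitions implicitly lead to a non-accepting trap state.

start=s0 accept=s3 s0-a->s1 s0-b->s0 s1-a->s2 s1-b->s0 s2-a->s2 s2-b->s3 s3-a->s3 s3-b->s3

States s0..s2 record the length of the longest prefix of `aab` that matches the current input suffix. Reaching s3 means `aab` has been seen, and we stay there forever. Accept from s3.
4 states suffice.
        a   b  
>  s0   s1  s0 
   s1   s2  s0 
   s2   s2  s3 
 * s3   s3  s3 
(> = start, * = accepting)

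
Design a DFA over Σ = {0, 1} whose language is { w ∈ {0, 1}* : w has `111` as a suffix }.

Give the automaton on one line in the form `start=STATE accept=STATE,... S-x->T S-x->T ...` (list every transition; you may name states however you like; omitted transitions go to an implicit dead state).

start=q0 accept=q3 q0-0->q0 q0-1->q1 q1-0->q0 q1-1->q2 q2-0->q0 q2-1->q3 q3-0->q0 q3-1->q3

Remember how much of `111` the current input suffix matches. State q0 means no match yet; q1 means the last symbol is `1`; q2 means the last 2 symbols are `11`; q3 means the last 3 symbols are `111`. Only q3 accepts. On a mismatch, fall back to the longest proper suffix that is still a prefix of `111`.
With 4 states:
        0   1  
>  q0   q0  q1 
   q1   q0  q2 
   q2   q0  q3 
 * q3   q0  q3 
(> = start, * = accepting)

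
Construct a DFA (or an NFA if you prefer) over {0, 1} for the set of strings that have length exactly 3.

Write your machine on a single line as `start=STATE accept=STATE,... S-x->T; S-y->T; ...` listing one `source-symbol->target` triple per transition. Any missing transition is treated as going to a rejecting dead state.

Count input length up to 4: every symbol moves from q0 toward q4, which means 'more than 3' and absorbs. Accept from {q3}.
With 5 states:
        0   1  
>  q0   q1  q1 
   q1   q2  q2 
   q2   q3  q3 
 * q3   q4  q4 
   q4   q4  q4 
(> = start, * = accepting)

start=q0; accept=q3; q0-0->q1; q0-1->q1; q1-0->q2; q1-1->q2; q2-0->q3; q2-1->q3; q3-0->q4; q3-1->q4; q4-0->q4; q4-1->q4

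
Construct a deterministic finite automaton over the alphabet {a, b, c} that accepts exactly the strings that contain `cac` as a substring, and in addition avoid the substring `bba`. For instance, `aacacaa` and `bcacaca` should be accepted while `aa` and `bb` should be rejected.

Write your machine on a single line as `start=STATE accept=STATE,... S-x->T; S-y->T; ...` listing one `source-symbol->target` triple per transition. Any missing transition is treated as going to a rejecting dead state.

Handle the two conditions separately and then intersect. One (4 states) tracks whether and how much of `cac` has been seen; the other (4 states) tracks partial matches of the forbidden pattern `bba`. Each combined state is a pair, one component from each; accept when both components accept. Equivalent product states are then merged.
A 9-state machine:
        a   b   c  
>  q0   q0  q1  q2 
   q1   q0  q3  q2 
   q2   q4  q1  q2 
   q3   q5  q3  q2 
   q4   q0  q1  q6 
   q5   q5  q5  q5 
 * q6   q6  q7  q6 
 * q7   q6  q8  q6 
 * q8   q5  q8  q6 
(> = start, * = accepting)

start=q0; accept=q6,q7,q8; q0-a->q0; q0-b->q1; q0-c->q2; q1-a->q0; q1-b->q3; q1-c->q2; q2-a->q4; q2-b->q1; q2-c->q2; q3-a->q5; q3-b->q3; q3-c->q2; q4-a->q0; q4-b->q1; q4-c->q6; q5-a->q5; q5-b->q5; q5-c->q5; q6-a->q6; q6-b->q7; q6-c->q6; q7-a->q6; q7-b->q8; q7-c->q6; q8-a->q5; q8-b->q8; q8-c->q6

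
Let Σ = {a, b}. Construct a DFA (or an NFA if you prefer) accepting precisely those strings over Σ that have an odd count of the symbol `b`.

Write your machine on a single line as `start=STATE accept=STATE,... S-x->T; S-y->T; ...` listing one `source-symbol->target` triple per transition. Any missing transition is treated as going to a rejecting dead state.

The only thing that matters is how many `b`s have appeared, reduced mod 2. Use one state per residue: S0 for 0, …, S1 for 1. Reading `b` moves to the next residue; anything else stays put. S1 is accepting.
        a   b  
>  S0   S0  S1 
 * S1   S1  S0 
(> = start, * = accepting)

start=S0; accept=S1; S0-a->S0; S0-b->S1; S1-a->S1; S1-b->S0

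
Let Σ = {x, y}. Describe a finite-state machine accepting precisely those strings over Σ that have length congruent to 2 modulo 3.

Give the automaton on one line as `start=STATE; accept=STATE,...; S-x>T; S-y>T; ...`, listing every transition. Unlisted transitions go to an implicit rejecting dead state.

Only the length mod 3 matters, so use a 3-cycle: from any state, every input symbol moves to the next state, wrapping q2 back to q0. Mark q2 accepting.
A 3-state machine:
        x   y  
>  q0   q1  q1 
   q1   q2  q2 
 * q2   q0  q0 
(> = start, * = accepting)

start=q0; accept=q2; q0-x>q1; q0-y>q1; q1-x>q2; q1-y>q2; q2-x>q0; q2-y>q0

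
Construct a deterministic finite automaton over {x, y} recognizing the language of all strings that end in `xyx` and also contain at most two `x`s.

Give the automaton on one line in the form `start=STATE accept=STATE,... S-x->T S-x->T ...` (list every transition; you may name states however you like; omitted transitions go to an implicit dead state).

Handle the two conditions separately and then intersect. One (4 states) tracks how much of the suffix `xyx` has currently been matched; the other (4 states) tracks the count of `x`s, saturating at 3. Each combined state is a pair, one component from each; accept when both components accept.
          x    y  
>  S0     S1   S0 
   S1     S2   S3 
   S2     S4   S5 
   S3     S6   S7 
   S4     S4   S8 
   S5     S9  S10 
 * S6     S4   S5 
   S7     S2   S7 
   S8     S9  S11 
   S9     S4   S8 
   S10    S4  S10 
   S11    S4  S11 
(> = start, * = accepting)

start=S0 accept=S6 S0-x->S1 S0-y->S0 S1-x->S2 S1-y->S3 S2-x->S4 S2-y->S5 S3-x->S6 S3-y->S7 S4-x->S4 S4-y->S8 S5-x->S9 S5-y->S10 S6-x->S4 S6-y->S5 S7-x->S2 S7-y->S7 S8-x->S9 S8-y->S11 S9-x->S4 S9-y->S8 S10-x->S4 S10-y->S10 S11-x->S4 S11-y->S11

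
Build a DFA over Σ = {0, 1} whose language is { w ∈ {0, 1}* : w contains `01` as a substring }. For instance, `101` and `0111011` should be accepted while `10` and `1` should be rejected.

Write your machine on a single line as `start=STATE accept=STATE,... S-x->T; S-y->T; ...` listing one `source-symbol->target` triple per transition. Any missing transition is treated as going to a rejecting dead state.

States q0..q1 record the length of the longest prefix of `01` that matches the current input suffix. Reaching q2 means `01` has been seen, and we stay there forever. Accept from q2.
A 3-state machine:
        0   1  
>  q0   q1  q0 
   q1   q1  q2 
 * q2   q2  q2 
(> = start, * = accepting)

start=q0; accept=q2; q0-0->q1; q0-1->q0; q1-0->q1; q1-1->q2; q2-0->q2; q2-1->q2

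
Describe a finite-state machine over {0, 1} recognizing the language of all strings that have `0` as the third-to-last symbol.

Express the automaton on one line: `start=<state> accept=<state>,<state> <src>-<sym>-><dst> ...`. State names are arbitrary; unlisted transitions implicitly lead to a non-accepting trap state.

Because acceptance depends on a position counted from the end, the machine has to buffer the most recent 3 symbols. Make each state the string of the last up-to-3 symbols read; on input `x` shift the window left and append `x`. Accept when the buffered window has length 3 and begins with `0`.
          0    1  
>  S0     S1   S2 
   S1     S3   S4 
   S2     S5   S6 
   S3     S7   S8 
   S4     S9  S10 
   S5    S11  S12 
   S6    S13  S14 
 * S7     S7   S8 
 * S8     S9  S10 
 * S9    S11  S12 
 * S10   S13  S14 
   S11    S7   S8 
   S12    S9  S10 
   S13   S11  S12 
   S14   S13  S14 
(> = start, * = accepting)

start=S0 accept=S7,S8,S9,S10 S0-0->S1 S0-1->S2 S1-0->S3 S1-1->S4 S2-0->S5 S2-1->S6 S3-0->S7 S3-1->S8 S4-0->S9 S4-1->S10 S5-0->S11 S5-1->S12 S6-0->S13 S6-1->S14 S7-0->S7 S7-1->S8 S8-0->S9 S8-1->S10 S9-0->S11 S9-1->S12 S10-0->S13 S10-1->S14 S11-0->S7 S11-1->S8 S12-0->S9 S12-1->S10 S13-0->S11 S13-1->S12 S14-0->S13 S14-1->S14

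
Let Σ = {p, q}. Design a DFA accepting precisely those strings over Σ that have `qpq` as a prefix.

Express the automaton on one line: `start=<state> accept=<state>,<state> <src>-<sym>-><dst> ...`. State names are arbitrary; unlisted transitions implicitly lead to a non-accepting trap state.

start=S0 accept=S3 S0-p->S4 S0-q->S1 S1-p->S2 S1-q->S4 S2-p->S4 S2-q->S3 S3-p->S3 S3-q->S3 S4-p->S4 S4-q->S4

Check the first 3 symbols one by one: S0 through S2 record how many have matched `qpq` so far; any wrong symbol goes to the dead state S4. After all 3 match we enter the accepting sink S3.
A 5-state machine:
        p   q  
>  S0   S4  S1 
   S1   S2  S4 
   S2   S4  S3 
 * S3   S3  S3 
   S4   S4  S4 
(> = start, * = accepting)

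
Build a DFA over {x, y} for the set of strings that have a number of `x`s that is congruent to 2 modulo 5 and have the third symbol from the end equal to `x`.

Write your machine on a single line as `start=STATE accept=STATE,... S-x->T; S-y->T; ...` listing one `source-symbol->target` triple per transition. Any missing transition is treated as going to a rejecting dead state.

Run two small machines in parallel and take their product. The first has 5 states tracking the count of `x`s modulo 5; the second has 15 states tracking the last 3 symbols read. A product state is a pair (one from each), accepting exactly when both do. Equivalent product states are then merged.
16 states suffice.
       x  y 
>  A   B  A 
   B   C  D 
   C   E  F 
   D   G  H 
   E   I  E 
 * F   E  J 
 * G   E  K 
   H   L  H 
   I   M  I 
 * J   E  N 
   K   E  J 
   L   E  K 
   M   O  A 
   N   E  N 
   O   P  D 
 * P   E  F 
(> = start, * = accepting)

start=A; accept=F,G,J,P; A-x->B; A-y->A; B-x->C; B-y->D; C-x->E; C-y->F; D-x->G; D-y->H; E-x->I; E-y->E; F-x->E; F-y->J; G-x->E; G-y->K; H-x->L; H-y->H; I-x->M; I-y->I; J-x->E; J-y->N; K-x->E; K-y->J; L-x->E; L-y->K; M-x->O; M-y->A; N-x->E; N-y->N; O-x->P; O-y->D; P-x->E; P-y->F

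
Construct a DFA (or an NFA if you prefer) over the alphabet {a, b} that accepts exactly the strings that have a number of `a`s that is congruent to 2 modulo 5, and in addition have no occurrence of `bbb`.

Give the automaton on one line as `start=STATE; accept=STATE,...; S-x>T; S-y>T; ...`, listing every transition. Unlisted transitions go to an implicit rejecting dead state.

Build one automaton per condition and run them in lockstep. The first has 5 states tracking the count of `a`s modulo 5; the second has 4 states tracking partial matches of the forbidden pattern `bbb`. A product state is a pair (one from each), accepting exactly when both do.
With 20 states:
          a    b  
>  q0     q1   q2 
   q1     q3   q4 
   q2     q1   q5 
 * q3     q6   q7 
   q4     q3   q8 
   q5     q1   q9 
   q6    q10  q11 
 * q7     q6  q12 
   q8     q3  q13 
   q9    q13   q9 
   q10    q0  q14 
   q11   q10  q15 
 * q12    q6  q16 
   q13   q16  q13 
   q14    q0  q17 
   q15   q10  q18 
   q16   q18  q16 
   q17    q0  q19 
   q18   q19  q18 
   q19    q9  q19 
(> = start, * = accepting)

start=q0; accept=q3,q7,q12; q0-a>q1; q0-b>q2; q1-a>q3; q1-b>q4; q2-a>q1; q2-b>q5; q3-a>q6; q3-b>q7; q4-a>q3; q4-b>q8; q5-a>q1; q5-b>q9; q6-a>q10; q6-b>q11; q7-a>q6; q7-b>q12; q8-a>q3; q8-b>q13; q9-a>q13; q9-b>q9; q10-a>q0; q10-b>q14; q11-a>q10; q11-b>q15; q12-a>q6; q12-b>q16; q13-a>q16; q13-b>q13; q14-a>q0; q14-b>q17; q15-a>q10; q15-b>q18; q16-a>q18; q16-b>q16; q17-a>q0; q17-b>q19; q18-a>q19; q18-b>q18; q19-a>q9; q19-b>q19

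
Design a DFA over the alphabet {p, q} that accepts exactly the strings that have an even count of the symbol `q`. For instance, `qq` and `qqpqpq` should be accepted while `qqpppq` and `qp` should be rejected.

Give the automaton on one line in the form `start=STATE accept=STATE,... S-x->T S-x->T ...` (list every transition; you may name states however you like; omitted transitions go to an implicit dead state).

start=S0 accept=S0 S0-p->S0 S0-q->S1 S1-p->S1 S1-q->S0

Keep the running count of `q`s modulo 2: each `q` advances along the cycle S0 → S1 → S0 while other symbols loop. Accept at S0.
2 states suffice.
        p   q  
>* S0   S0  S1 
   S1   S1  S0 
(> = start, * = accepting)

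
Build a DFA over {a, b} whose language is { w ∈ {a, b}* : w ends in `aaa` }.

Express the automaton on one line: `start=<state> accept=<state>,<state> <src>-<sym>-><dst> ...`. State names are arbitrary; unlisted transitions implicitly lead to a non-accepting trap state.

Let each state record the length of the longest suffix of the input read so far that is also a prefix of `aaa`. s1 means the last symbol is `a`; s2 means the last 2 symbols are `aa`; s3 means the last 3 symbols are `aaa`. Accept only at s3, where the string currently ends in `aaa`.
A 4-state machine:
        a   b  
>  s0   s1  s0 
   s1   s2  s0 
   s2   s3  s0 
 * s3   s3  s0 
(> = start, * = accepting)

start=s0 accept=s3 s0-a->s1 s0-b->s0 s1-a->s2 s1-b->s0 s2-a->s3 s2-b->s0 s3-a->s3 s3-b->s0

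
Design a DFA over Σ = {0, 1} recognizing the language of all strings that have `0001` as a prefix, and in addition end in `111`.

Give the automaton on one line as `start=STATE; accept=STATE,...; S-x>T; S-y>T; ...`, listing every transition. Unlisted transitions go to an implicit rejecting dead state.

Run two small machines in parallel and take their product. One (6 states) tracks whether the input so far still matches the prefix `0001`; the other (4 states) tracks how much of the suffix `111` has currently been matched. Each combined state is a pair, one component from each; accept when both components accept. Minimizing collapses redundant product states.
A 9-state machine:
       0  1 
>  A   B  C 
   B   D  C 
   C   C  C 
   D   E  C 
   E   C  F 
   F   G  H 
   G   G  F 
   H   G  I 
 * I   G  I 
(> = start, * = accepting)

start=A; accept=I; A-0>B; A-1>C; B-0>D; B-1>C; C-0>C; C-1>C; D-0>E; D-1>C; E-0>C; E-1>F; F-0>G; F-1>H; G-0>G; G-1>F; H-0>G; H-1>I; I-0>G; I-1>I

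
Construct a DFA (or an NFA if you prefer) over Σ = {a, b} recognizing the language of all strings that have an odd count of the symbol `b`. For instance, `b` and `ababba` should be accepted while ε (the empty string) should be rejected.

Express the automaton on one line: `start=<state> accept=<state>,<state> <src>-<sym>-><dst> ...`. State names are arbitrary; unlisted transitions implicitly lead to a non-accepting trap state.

start=S0 accept=S1 S0-a->S0 S0-b->S1 S1-a->S1 S1-b->S0

Keep the running count of `b`s modulo 2: each `b` advances along the cycle S0 → S1 → S0 while other symbols loop. Accept at S1.
With 2 states:
        a   b  
>  S0   S0  S1 
 * S1   S1  S0 
(> = start, * = accepting)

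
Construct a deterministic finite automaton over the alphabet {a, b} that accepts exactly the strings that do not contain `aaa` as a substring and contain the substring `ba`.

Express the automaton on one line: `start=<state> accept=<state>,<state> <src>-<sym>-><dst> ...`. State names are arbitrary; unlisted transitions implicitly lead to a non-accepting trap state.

start=S0 accept=S4,S6,S7 S0-a->S1 S0-b->S2 S1-a->S3 S1-b->S2 S2-a->S4 S2-b->S2 S3-a->S5 S3-b->S2 S4-a->S6 S4-b->S7 S5-a->S5 S5-b->S5 S6-a->S5 S6-b->S7 S7-a->S4 S7-b->S7

Handle the two conditions separately and then intersect. The first has 4 states tracking partial matches of the forbidden pattern `aaa`; the second has 3 states tracking whether and how much of `ba` has been seen. A product state is a pair (one from each), accepting exactly when both do. After merging equivalent states the machine shrinks.
8 states suffice.
        a   b  
>  S0   S1  S2 
   S1   S3  S2 
   S2   S4  S2 
   S3   S5  S2 
 * S4   S6  S7 
   S5   S5  S5 
 * S6   S5  S7 
 * S7   S4  S7 
(> = start, * = accepting)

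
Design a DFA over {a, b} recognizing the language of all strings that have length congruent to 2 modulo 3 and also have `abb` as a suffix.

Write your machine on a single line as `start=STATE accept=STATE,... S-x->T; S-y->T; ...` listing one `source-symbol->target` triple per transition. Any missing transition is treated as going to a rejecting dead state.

start=q0; accept=q5; q0-a->q1; q0-b->q1; q1-a->q2; q1-b->q2; q2-a->q3; q2-b->q0; q3-a->q1; q3-b->q4; q4-a->q2; q4-b->q5; q5-a->q3; q5-b->q0

Handle the two conditions separately and then intersect. The first has 3 states tracking the input length modulo 3; the second has 4 states tracking how much of the suffix `abb` has currently been matched. A product state is a pair (one from each), accepting exactly when both do. After merging equivalent states the machine shrinks.
A 6-state machine:
        a   b  
>  q0   q1  q1 
   q1   q2  q2 
   q2   q3  q0 
   q3   q1  q4 
   q4   q2  q5 
 * q5   q3  q0 
(> = start, * = accepting)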